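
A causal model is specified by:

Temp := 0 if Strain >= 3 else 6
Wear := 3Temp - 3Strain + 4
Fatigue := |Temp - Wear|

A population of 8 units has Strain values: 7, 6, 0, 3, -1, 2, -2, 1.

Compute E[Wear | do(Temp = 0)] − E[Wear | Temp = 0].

10

do(Temp=0) breaks Temp's dependence on Strain. With Temp=0 fixed, Wear across the units is -17, -14, 4, -5, 7, -2, 10, 1, mean -2.
Conditioning on Temp=0 selects the 3 unit(s) with Strain ∈ {7, 6, 3}. Their Wear values: -17, -14, -5. Mean = -12.
Difference = -2 − (-12) = 10.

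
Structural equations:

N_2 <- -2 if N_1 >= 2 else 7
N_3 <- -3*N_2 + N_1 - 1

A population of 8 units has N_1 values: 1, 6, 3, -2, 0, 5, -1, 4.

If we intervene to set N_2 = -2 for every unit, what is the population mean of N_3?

7

Every unit gets N_2=-2 under the intervention. N_3 values become 6, 11, 8, 3, 5, 10, 4, 9; E[N_3|do(N_2=-2)] = 7.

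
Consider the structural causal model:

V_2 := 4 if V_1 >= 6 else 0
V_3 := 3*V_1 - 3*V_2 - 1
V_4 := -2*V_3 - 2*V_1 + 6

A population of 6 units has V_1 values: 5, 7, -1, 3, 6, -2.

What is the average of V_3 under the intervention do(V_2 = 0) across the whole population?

Every unit gets V_2=0 under the intervention. V_3 values become 14, 20, -4, 8, 17, -7; E[V_3|do(V_2=0)] = 8.

8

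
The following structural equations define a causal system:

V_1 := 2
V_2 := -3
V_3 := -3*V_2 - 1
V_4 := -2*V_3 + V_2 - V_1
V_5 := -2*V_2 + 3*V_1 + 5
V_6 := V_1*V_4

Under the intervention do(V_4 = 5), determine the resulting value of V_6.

10

Under do(V_4=5), the mechanism V_4 := -2*V_3 + V_2 - V_1 is discarded; V_4 is fixed at 5.
V_6 = V_1*V_4  [with V_1=2, V_4=5]  = 10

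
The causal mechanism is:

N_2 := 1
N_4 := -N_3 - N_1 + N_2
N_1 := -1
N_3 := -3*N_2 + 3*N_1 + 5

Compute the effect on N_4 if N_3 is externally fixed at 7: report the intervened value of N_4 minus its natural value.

The intervention breaks the incoming arrows to N_3: N_3 := -3*N_2 + 3*N_1 + 5 no longer applies, and N_3 = 7.
N_4 = -N_3 - N_1 + N_2  [with N_3=7, N_1=-1, N_2=1]  = -5
Without intervention: N_3 = -3*N_2 + 3*N_1 + 5  [with N_2=1, N_1=-1]  = -1; N_4 = -N_3 - N_1 + N_2  [with N_3=-1, N_1=-1, N_2=1]  = 3.
Change = -5 − 3 = -8.

-8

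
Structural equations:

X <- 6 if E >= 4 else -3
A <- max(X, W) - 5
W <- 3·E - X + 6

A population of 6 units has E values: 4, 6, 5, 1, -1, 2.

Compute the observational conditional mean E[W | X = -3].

Conditioning on X=-3 selects the 3 unit(s) with E ∈ {1, -1, 2}. Their W values: 12, 6, 15. Mean = 11.

11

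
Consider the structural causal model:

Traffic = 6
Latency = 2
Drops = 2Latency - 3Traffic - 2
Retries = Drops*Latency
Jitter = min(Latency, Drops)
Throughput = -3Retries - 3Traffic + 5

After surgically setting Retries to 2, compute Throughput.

Under do(Retries=2), the mechanism Retries = Drops*Latency is discarded; Retries is fixed at 2.
Throughput = -3Retries - 3Traffic + 5  [with Retries=2, Traffic=6]  = -19

-19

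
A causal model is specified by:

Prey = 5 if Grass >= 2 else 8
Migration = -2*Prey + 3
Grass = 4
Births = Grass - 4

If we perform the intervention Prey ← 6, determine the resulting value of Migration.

Under do(Prey=6), the mechanism Prey = 5 if Grass >= 2 else 8 is discarded; Prey is fixed at 6.
Migration = -2*Prey + 3  [with Prey=6]  = -9

-9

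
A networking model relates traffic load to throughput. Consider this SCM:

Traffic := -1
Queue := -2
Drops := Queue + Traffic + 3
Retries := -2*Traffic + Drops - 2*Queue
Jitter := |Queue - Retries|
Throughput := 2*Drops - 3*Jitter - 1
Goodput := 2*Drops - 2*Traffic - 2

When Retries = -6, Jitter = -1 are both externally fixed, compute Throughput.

The joint intervention fixes Retries = -6, Jitter = -1, removing each variable's own equation.
Drops = Queue + Traffic + 3  [with Queue=-2, Traffic=-1]  = 0
Throughput = 2*Drops - 3*Jitter - 1  [with Drops=0, Jitter=-1]  = 2

2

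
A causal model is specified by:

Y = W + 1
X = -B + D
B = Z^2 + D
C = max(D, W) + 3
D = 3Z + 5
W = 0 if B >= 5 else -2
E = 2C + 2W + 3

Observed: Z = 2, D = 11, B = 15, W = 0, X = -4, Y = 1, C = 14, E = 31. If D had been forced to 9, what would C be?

12

Under do(D=9), the mechanism D = 3Z + 5 is discarded; D is fixed at 9.
B = Z^2 + D  [with Z=2, D=9]  = 13
W = 0 if B >= 5 else -2  [with B=13]  = 0
C = max(D, W) + 3  [with D=9, W=0]  = 12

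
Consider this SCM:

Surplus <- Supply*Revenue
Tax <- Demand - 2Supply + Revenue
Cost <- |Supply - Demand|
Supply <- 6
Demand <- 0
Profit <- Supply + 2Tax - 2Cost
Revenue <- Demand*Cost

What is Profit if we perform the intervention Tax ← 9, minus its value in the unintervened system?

42

The intervention breaks the incoming arrows to Tax: Tax <- Demand - 2Supply + Revenue no longer applies, and Tax = 9.
Cost = |Supply - Demand|  [with Supply=6, Demand=0]  = 6
Profit = Supply + 2Tax - 2Cost  [with Supply=6, Tax=9, Cost=6]  = 12
Without intervention: Cost = |Supply - Demand|  [with Supply=6, Demand=0]  = 6; Revenue = Demand*Cost  [with Demand=0, Cost=6]  = 0; Tax = Demand - 2Supply + Revenue  [with Demand=0, Supply=6, Revenue=0]  = -12; Profit = Supply + 2Tax - 2Cost  [with Supply=6, Tax=-12, Cost=6]  = -30.
Change = 12 − (-30) = 42.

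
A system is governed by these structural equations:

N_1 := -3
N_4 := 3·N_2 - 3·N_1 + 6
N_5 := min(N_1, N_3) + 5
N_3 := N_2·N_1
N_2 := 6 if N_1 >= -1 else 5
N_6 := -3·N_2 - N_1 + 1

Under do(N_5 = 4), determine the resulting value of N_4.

The intervention breaks the incoming arrows to N_5: N_5 := min(N_1, N_3) + 5 no longer applies, and N_5 = 4.
Since N_4 is not a descendant of the intervened variable, it is unaffected.
N_2 = 6 if N_1 >= -1 else 5  [with N_1=-3]  = 5
N_4 = 3·N_2 - 3·N_1 + 6  [with N_2=5, N_1=-3]  = 30

30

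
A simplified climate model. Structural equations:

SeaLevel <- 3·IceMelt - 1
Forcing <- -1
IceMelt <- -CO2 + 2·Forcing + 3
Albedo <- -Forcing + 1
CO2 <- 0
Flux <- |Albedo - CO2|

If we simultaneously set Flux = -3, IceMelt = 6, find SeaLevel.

17

Under do(Flux = -3, IceMelt = 6), each intervened variable's structural equation is replaced by its fixed value.
SeaLevel = 3·IceMelt - 1  [with IceMelt=6]  = 17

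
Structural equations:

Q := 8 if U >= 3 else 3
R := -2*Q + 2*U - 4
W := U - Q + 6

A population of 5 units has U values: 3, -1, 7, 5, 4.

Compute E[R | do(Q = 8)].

do(Q=8) breaks Q's dependence on U. With Q=8 fixed, R across the units is -14, -22, -6, -10, -12, mean -12.8.

-12.8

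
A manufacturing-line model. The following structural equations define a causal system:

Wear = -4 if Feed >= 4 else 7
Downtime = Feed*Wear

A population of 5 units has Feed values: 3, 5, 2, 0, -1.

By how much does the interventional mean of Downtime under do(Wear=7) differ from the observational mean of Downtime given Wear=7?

Every unit gets Wear=7 under the intervention. Downtime values become 21, 35, 14, 0, -7; E[Downtime|do(Wear=7)] = 12.6.
Observing Wear=7 restricts to units where Wear's equation naturally yields 7: Feed ∈ {3, 2, 0, -1}. In that subpopulation Downtime = 21, 14, 0, -7, mean 7.
Difference = 12.6 − 7 = 5.6.

5.6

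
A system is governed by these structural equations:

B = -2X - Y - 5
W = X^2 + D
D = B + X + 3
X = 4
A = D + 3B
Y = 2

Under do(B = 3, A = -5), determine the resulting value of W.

Setting B = 3, A = -5 by intervention discards those variables' equations.
D = B + X + 3  [with B=3, X=4]  = 10
W = X^2 + D  [with X=4, D=10]  = 26

26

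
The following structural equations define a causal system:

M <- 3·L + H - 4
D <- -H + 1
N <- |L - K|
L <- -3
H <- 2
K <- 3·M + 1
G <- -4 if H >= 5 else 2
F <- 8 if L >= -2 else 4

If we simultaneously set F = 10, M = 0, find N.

Setting F = 10, M = 0 by intervention discards those variables' equations.
K = 3·M + 1  [with M=0]  = 1
N = |L - K|  [with L=-3, K=1]  = 4

4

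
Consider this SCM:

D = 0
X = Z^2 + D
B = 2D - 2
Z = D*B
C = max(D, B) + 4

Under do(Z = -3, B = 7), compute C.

11

Setting Z = -3, B = 7 by intervention discards those variables' equations.
C = max(D, B) + 4  [with D=0, B=7]  = 11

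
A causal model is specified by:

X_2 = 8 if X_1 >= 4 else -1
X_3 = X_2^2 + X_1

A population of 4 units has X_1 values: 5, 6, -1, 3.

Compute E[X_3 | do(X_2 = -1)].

Under do(X_2=-1), X_2's equation is replaced by X_2=-1 for every unit. Per-unit X_3: 6, 7, 0, 4. Mean = 4.25.

4.25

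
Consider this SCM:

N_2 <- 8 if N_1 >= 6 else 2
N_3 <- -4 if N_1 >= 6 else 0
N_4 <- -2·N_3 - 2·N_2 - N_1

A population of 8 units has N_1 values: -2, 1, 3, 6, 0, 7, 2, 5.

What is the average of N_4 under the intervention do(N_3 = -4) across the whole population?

-1.75

The intervention sets N_3=-4 in all 8 units regardless of N_1. Recomputing N_4 per unit gives 6, 3, 1, -14, 4, -15, 2, -1; average -1.75.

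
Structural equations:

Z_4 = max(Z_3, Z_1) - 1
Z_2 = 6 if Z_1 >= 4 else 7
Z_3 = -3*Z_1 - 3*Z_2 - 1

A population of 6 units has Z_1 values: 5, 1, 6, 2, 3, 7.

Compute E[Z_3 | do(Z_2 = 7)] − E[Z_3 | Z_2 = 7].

-6

Under do(Z_2=7), Z_2's equation is replaced by Z_2=7 for every unit. Per-unit Z_3: -37, -25, -40, -28, -31, -43. Mean = -34.
Conditioning on Z_2=7 selects the 3 unit(s) with Z_1 ∈ {1, 2, 3}. Their Z_3 values: -25, -28, -31. Mean = -28.
Difference = -34 − (-28) = -6.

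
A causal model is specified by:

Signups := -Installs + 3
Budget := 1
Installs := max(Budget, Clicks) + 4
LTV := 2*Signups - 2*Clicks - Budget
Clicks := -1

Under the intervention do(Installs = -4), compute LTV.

do(Installs=-4) replaces the equation Installs := max(Budget, Clicks) + 4 with the constant Installs = -4.
Signups = -Installs + 3  [with Installs=-4]  = 7
LTV = 2*Signups - 2*Clicks - Budget  [with Signups=7, Clicks=-1, Budget=1]  = 15

15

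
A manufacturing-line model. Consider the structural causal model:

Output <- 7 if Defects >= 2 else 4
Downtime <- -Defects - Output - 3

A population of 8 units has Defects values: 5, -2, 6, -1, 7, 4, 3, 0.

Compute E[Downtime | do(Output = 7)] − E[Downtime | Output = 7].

Under do(Output=7), Output's equation is replaced by Output=7 for every unit. Per-unit Downtime: -15, -8, -16, -9, -17, -14, -13, -10. Mean = -12.75.
Observing Output=7 restricts to units where Output's equation naturally yields 7: Defects ∈ {5, 6, 7, 4, 3}. In that subpopulation Downtime = -15, -16, -17, -14, -13, mean -15.
Difference = -12.75 − (-15) = 2.25.

2.25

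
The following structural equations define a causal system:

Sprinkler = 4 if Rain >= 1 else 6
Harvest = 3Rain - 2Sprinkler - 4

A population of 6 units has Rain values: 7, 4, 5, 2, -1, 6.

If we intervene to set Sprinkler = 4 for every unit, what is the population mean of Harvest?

The intervention sets Sprinkler=4 in all 6 units regardless of Rain. Recomputing Harvest per unit gives 9, 0, 3, -6, -15, 6; average -0.5.

-0.5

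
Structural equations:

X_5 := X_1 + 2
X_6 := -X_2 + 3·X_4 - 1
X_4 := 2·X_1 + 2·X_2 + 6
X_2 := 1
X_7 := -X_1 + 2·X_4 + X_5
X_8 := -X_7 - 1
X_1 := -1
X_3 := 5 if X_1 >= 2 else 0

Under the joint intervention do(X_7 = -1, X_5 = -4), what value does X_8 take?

Under do(X_7 = -1, X_5 = -4), each intervened variable's structural equation is replaced by its fixed value.
X_8 = -X_7 - 1  [with X_7=-1]  = 0

0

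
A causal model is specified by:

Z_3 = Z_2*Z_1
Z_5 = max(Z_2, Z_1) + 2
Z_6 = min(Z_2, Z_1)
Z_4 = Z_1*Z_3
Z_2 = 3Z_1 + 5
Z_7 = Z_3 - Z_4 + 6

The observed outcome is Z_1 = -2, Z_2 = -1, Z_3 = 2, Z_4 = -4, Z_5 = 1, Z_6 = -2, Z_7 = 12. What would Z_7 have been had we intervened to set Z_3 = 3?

15

The intervention breaks the incoming arrows to Z_3: Z_3 = Z_2*Z_1 no longer applies, and Z_3 = 3.
Z_4 = Z_1*Z_3  [with Z_1=-2, Z_3=3]  = -6
Z_7 = Z_3 - Z_4 + 6  [with Z_3=3, Z_4=-6]  = 15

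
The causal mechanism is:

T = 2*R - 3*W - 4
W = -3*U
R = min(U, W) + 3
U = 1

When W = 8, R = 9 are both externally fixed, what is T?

Setting W = 8, R = 9 by intervention discards those variables' equations.
T = 2*R - 3*W - 4  [with R=9, W=8]  = -10

-10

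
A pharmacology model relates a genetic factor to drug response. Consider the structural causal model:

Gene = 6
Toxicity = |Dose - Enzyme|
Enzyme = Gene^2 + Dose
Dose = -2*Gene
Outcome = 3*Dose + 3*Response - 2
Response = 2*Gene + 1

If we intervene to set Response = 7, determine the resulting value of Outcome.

Under do(Response=7), the mechanism Response = 2*Gene + 1 is discarded; Response is fixed at 7.
Dose = -2*Gene  [with Gene=6]  = -12
Outcome = 3*Dose + 3*Response - 2  [with Dose=-12, Response=7]  = -17

-17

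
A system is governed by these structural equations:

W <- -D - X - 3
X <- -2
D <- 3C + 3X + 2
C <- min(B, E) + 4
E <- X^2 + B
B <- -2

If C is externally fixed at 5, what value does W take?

-12

Under do(C=5), the mechanism C <- min(B, E) + 4 is discarded; C is fixed at 5.
D = 3C + 3X + 2  [with C=5, X=-2]  = 11
W = -D - X - 3  [with D=11, X=-2]  = -12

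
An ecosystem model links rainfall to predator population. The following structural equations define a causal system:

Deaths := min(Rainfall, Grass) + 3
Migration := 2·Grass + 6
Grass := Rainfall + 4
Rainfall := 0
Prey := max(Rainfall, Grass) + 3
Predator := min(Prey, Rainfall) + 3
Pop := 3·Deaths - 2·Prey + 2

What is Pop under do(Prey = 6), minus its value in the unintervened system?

The intervention breaks the incoming arrows to Prey: Prey := max(Rainfall, Grass) + 3 no longer applies, and Prey = 6.
Grass = Rainfall + 4  [with Rainfall=0]  = 4
Deaths = min(Rainfall, Grass) + 3  [with Rainfall=0, Grass=4]  = 3
Pop = 3·Deaths - 2·Prey + 2  [with Deaths=3, Prey=6]  = -1
Without intervention: Grass = Rainfall + 4  [with Rainfall=0]  = 4; Prey = max(Rainfall, Grass) + 3  [with Rainfall=0, Grass=4]  = 7; Deaths = min(Rainfall, Grass) + 3  [with Rainfall=0, Grass=4]  = 3; Pop = 3·Deaths - 2·Prey + 2  [with Deaths=3, Prey=7]  = -3.
Change = -1 − (-3) = 2.

2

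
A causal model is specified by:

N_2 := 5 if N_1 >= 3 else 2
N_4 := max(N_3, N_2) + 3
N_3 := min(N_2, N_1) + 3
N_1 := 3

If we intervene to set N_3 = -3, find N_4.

8

The intervention breaks the incoming arrows to N_3: N_3 := min(N_2, N_1) + 3 no longer applies, and N_3 = -3.
N_2 = 5 if N_1 >= 3 else 2  [with N_1=3]  = 5
N_4 = max(N_3, N_2) + 3  [with N_3=-3, N_2=5]  = 8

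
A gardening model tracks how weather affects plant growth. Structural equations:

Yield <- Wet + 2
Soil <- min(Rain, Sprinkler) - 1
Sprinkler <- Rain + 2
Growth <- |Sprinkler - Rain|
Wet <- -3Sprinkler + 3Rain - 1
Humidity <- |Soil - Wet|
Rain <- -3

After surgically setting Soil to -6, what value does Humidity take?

The intervention breaks the incoming arrows to Soil: Soil <- min(Rain, Sprinkler) - 1 no longer applies, and Soil = -6.
Sprinkler = Rain + 2  [with Rain=-3]  = -1
Wet = -3Sprinkler + 3Rain - 1  [with Sprinkler=-1, Rain=-3]  = -7
Humidity = |Soil - Wet|  [with Soil=-6, Wet=-7]  = 1

1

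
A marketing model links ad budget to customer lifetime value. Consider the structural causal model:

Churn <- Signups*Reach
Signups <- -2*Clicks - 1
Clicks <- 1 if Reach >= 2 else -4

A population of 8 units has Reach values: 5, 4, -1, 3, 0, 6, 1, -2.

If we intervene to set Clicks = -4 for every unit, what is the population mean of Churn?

Every unit gets Clicks=-4 under the intervention. Churn values become 35, 28, -7, 21, 0, 42, 7, -14; E[Churn|do(Clicks=-4)] = 14.

14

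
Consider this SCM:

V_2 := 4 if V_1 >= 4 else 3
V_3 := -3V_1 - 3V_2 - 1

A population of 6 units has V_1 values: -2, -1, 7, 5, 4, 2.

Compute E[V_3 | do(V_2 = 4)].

The intervention sets V_2=4 in all 6 units regardless of V_1. Recomputing V_3 per unit gives -7, -10, -34, -28, -25, -19; average -20.5.

-20.5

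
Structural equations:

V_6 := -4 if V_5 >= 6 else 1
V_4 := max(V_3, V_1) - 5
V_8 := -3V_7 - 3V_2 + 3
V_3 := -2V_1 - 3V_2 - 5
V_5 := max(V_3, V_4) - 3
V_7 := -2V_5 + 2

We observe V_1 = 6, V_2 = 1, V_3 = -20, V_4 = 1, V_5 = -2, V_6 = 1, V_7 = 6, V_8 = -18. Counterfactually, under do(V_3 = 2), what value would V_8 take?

The intervention breaks the incoming arrows to V_3: V_3 := -2V_1 - 3V_2 - 5 no longer applies, and V_3 = 2.
V_4 = max(V_3, V_1) - 5  [with V_3=2, V_1=6]  = 1
V_5 = max(V_3, V_4) - 3  [with V_3=2, V_4=1]  = -1
V_7 = -2V_5 + 2  [with V_5=-1]  = 4
V_8 = -3V_7 - 3V_2 + 3  [with V_7=4, V_2=1]  = -12

-12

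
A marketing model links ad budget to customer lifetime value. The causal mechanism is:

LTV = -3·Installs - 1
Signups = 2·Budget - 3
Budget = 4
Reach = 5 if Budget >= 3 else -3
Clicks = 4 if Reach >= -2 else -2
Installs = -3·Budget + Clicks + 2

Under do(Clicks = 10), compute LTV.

-1

The intervention breaks the incoming arrows to Clicks: Clicks = 4 if Reach >= -2 else -2 no longer applies, and Clicks = 10.
Installs = -3·Budget + Clicks + 2  [with Budget=4, Clicks=10]  = 0
LTV = -3·Installs - 1  [with Installs=0]  = -1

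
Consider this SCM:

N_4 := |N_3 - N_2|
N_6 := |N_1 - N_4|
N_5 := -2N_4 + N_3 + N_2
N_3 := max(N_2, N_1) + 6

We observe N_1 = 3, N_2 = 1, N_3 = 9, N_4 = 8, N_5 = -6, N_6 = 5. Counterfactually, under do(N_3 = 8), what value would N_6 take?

4

The intervention breaks the incoming arrows to N_3: N_3 := max(N_2, N_1) + 6 no longer applies, and N_3 = 8.
N_4 = |N_3 - N_2|  [with N_3=8, N_2=1]  = 7
N_6 = |N_1 - N_4|  [with N_1=3, N_4=7]  = 4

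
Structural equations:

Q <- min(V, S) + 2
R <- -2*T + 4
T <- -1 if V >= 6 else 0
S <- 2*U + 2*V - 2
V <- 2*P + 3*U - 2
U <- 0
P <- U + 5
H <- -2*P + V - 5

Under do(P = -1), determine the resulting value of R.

4

Under do(P=-1), the mechanism P <- U + 5 is discarded; P is fixed at -1.
V = 2*P + 3*U - 2  [with P=-1, U=0]  = -4
T = -1 if V >= 6 else 0  [with V=-4]  = 0
R = -2*T + 4  [with T=0]  = 4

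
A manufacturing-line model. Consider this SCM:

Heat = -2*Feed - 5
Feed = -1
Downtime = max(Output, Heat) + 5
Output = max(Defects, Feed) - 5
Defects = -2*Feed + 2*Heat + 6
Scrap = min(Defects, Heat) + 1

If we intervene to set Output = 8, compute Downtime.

13

The intervention breaks the incoming arrows to Output: Output = max(Defects, Feed) - 5 no longer applies, and Output = 8.
Heat = -2*Feed - 5  [with Feed=-1]  = -3
Downtime = max(Output, Heat) + 5  [with Output=8, Heat=-3]  = 13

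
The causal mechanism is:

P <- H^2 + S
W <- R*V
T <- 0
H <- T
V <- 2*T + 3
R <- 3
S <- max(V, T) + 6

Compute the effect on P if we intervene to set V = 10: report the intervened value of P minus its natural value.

7

The intervention breaks the incoming arrows to V: V <- 2*T + 3 no longer applies, and V = 10.
H = T  [with T=0]  = 0
S = max(V, T) + 6  [with V=10, T=0]  = 16
P = H^2 + S  [with H=0, S=16]  = 16
Without intervention: V = 2*T + 3  [with T=0]  = 3; H = T  [with T=0]  = 0; S = max(V, T) + 6  [with V=3, T=0]  = 9; P = H^2 + S  [with H=0, S=9]  = 9.
Change = 16 − 9 = 7.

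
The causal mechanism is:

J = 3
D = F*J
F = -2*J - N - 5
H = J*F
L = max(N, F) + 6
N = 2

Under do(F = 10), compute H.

The intervention breaks the incoming arrows to F: F = -2*J - N - 5 no longer applies, and F = 10.
H = J*F  [with J=3, F=10]  = 30

30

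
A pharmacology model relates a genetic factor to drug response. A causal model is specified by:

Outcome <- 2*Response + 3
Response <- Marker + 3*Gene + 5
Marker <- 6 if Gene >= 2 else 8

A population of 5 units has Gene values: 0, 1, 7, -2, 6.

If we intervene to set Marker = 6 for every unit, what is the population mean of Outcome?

Every unit gets Marker=6 under the intervention. Outcome values become 25, 31, 67, 13, 61; E[Outcome|do(Marker=6)] = 39.4.

39.4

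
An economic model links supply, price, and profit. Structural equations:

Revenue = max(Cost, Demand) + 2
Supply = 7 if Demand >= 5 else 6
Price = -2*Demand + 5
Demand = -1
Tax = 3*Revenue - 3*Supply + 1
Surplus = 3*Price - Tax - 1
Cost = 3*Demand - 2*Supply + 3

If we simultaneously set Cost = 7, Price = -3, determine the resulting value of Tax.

10

The joint intervention fixes Cost = 7, Price = -3, removing each variable's own equation.
Supply = 7 if Demand >= 5 else 6  [with Demand=-1]  = 6
Revenue = max(Cost, Demand) + 2  [with Cost=7, Demand=-1]  = 9
Tax = 3*Revenue - 3*Supply + 1  [with Revenue=9, Supply=6]  = 10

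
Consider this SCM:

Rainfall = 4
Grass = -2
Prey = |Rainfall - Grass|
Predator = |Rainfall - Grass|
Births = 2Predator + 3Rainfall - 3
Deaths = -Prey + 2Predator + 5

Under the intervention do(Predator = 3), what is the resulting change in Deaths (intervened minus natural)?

-6

Under do(Predator=3), the mechanism Predator = |Rainfall - Grass| is discarded; Predator is fixed at 3.
Prey = |Rainfall - Grass|  [with Rainfall=4, Grass=-2]  = 6
Deaths = -Prey + 2Predator + 5  [with Prey=6, Predator=3]  = 5
Without intervention: Prey = |Rainfall - Grass|  [with Rainfall=4, Grass=-2]  = 6; Predator = |Rainfall - Grass|  [with Rainfall=4, Grass=-2]  = 6; Deaths = -Prey + 2Predator + 5  [with Prey=6, Predator=6]  = 11.
Change = 5 − 11 = -6.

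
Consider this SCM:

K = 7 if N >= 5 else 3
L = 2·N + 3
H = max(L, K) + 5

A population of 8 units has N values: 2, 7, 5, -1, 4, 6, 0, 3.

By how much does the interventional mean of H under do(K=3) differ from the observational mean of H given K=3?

3.15

Under do(K=3), K's equation is replaced by K=3 for every unit. Per-unit H: 12, 22, 18, 8, 16, 20, 8, 14. Mean = 14.75.
Observing K=3 restricts to units where K's equation naturally yields 3: N ∈ {2, -1, 4, 0, 3}. In that subpopulation H = 12, 8, 16, 8, 14, mean 11.6.
Difference = 14.75 − 11.6 = 3.15.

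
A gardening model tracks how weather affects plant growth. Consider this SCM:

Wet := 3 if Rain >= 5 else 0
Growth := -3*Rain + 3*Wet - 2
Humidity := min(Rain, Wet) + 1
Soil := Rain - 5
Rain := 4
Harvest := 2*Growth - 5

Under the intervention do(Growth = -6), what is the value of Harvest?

-17

Under do(Growth=-6), the mechanism Growth := -3*Rain + 3*Wet - 2 is discarded; Growth is fixed at -6.
Harvest = 2*Growth - 5  [with Growth=-6]  = -17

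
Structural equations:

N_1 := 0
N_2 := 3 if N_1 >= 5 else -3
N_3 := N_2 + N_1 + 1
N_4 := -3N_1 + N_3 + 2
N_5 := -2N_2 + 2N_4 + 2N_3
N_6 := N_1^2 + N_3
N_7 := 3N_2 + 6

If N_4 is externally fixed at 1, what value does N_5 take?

4

Intervening sets N_4 = 1 and removes its equation (N_4 := -3N_1 + N_3 + 2).
N_2 = 3 if N_1 >= 5 else -3  [with N_1=0]  = -3
N_3 = N_2 + N_1 + 1  [with N_2=-3, N_1=0]  = -2
N_5 = -2N_2 + 2N_4 + 2N_3  [with N_2=-3, N_4=1, N_3=-2]  = 4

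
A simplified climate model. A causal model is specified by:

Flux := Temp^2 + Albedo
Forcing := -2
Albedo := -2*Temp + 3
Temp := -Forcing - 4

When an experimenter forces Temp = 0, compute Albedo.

3

The intervention breaks the incoming arrows to Temp: Temp := -Forcing - 4 no longer applies, and Temp = 0.
Albedo = -2*Temp + 3  [with Temp=0]  = 3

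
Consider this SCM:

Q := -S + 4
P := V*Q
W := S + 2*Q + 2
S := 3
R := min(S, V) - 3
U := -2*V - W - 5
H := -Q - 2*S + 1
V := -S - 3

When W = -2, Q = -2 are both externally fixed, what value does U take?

9

The joint intervention fixes W = -2, Q = -2, removing each variable's own equation.
V = -S - 3  [with S=3]  = -6
U = -2*V - W - 5  [with V=-6, W=-2]  = 9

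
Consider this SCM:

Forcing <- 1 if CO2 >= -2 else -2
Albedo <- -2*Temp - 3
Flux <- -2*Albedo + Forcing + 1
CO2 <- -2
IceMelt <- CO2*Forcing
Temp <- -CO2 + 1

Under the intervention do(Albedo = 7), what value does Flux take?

-12

The intervention breaks the incoming arrows to Albedo: Albedo <- -2*Temp - 3 no longer applies, and Albedo = 7.
Forcing = 1 if CO2 >= -2 else -2  [with CO2=-2]  = 1
Flux = -2*Albedo + Forcing + 1  [with Albedo=7, Forcing=1]  = -12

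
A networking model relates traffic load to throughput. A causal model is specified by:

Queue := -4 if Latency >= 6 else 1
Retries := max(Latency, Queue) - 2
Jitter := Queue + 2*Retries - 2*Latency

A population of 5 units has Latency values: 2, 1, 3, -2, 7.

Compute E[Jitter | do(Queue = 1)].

-1.8

The intervention sets Queue=1 in all 5 units regardless of Latency. Recomputing Jitter per unit gives -3, -3, -3, 3, -3; average -1.8.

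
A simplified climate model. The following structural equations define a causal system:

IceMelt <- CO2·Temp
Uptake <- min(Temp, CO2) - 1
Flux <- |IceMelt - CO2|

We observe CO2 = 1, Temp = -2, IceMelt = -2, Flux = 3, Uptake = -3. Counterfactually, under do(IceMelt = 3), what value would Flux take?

2

The intervention breaks the incoming arrows to IceMelt: IceMelt <- CO2·Temp no longer applies, and IceMelt = 3.
Flux = |IceMelt - CO2|  [with IceMelt=3, CO2=1]  = 2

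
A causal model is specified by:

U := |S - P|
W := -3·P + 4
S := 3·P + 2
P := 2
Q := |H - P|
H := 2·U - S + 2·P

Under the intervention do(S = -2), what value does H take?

Under do(S=-2), the mechanism S := 3·P + 2 is discarded; S is fixed at -2.
U = |S - P|  [with S=-2, P=2]  = 4
H = 2·U - S + 2·P  [with U=4, S=-2, P=2]  = 14

14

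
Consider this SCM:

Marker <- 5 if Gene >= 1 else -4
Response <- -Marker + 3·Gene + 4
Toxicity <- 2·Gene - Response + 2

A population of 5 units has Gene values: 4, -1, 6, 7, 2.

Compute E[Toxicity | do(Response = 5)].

4.2

do(Response=5) breaks Response's dependence on Gene. With Response=5 fixed, Toxicity across the units is 5, -5, 9, 11, 1, mean 4.2.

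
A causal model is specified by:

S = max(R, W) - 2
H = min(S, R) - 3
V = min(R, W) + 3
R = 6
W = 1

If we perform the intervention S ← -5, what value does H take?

-8

do(S=-5) replaces the equation S = max(R, W) - 2 with the constant S = -5.
H = min(S, R) - 3  [with S=-5, R=6]  = -8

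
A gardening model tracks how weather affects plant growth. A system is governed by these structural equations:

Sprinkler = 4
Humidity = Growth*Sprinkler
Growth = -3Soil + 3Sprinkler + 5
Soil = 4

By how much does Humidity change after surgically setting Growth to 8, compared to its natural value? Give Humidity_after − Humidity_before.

12

The intervention breaks the incoming arrows to Growth: Growth = -3Soil + 3Sprinkler + 5 no longer applies, and Growth = 8.
Humidity = Growth*Sprinkler  [with Growth=8, Sprinkler=4]  = 32
Without intervention: Growth = -3Soil + 3Sprinkler + 5  [with Soil=4, Sprinkler=4]  = 5; Humidity = Growth*Sprinkler  [with Growth=5, Sprinkler=4]  = 20.
Change = 32 − 20 = 12.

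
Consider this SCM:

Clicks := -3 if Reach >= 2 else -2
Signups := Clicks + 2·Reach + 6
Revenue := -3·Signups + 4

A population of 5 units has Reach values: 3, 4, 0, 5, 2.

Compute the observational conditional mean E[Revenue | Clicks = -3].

-26

Conditioning on Clicks=-3 selects the 4 unit(s) with Reach ∈ {3, 4, 5, 2}. Their Revenue values: -23, -29, -35, -17. Mean = -26.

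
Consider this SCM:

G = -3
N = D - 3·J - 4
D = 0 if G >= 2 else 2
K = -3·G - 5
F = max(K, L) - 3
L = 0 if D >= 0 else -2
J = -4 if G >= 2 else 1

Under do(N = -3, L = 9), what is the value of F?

Setting N = -3, L = 9 by intervention discards those variables' equations.
K = -3·G - 5  [with G=-3]  = 4
F = max(K, L) - 3  [with K=4, L=9]  = 6

6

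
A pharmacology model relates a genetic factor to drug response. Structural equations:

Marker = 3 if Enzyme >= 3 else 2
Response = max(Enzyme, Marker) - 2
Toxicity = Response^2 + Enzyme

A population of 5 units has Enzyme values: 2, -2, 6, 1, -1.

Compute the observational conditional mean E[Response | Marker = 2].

0

E[Response|Marker=2] averages over only the 4 units with Marker=2 (Enzyme = 2, -2, 1, -1): Response = 0, 0, 0, 0, mean 0.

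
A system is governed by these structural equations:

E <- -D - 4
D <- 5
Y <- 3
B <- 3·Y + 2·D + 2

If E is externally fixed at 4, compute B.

The intervention breaks the incoming arrows to E: E <- -D - 4 no longer applies, and E = 4.
B is not downstream of the intervention, so its value is determined by the original equations.
B = 3·Y + 2·D + 2  [with Y=3, D=5]  = 21

21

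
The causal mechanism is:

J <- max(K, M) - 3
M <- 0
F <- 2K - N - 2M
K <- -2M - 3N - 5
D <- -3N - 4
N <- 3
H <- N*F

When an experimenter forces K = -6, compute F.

-15

The intervention breaks the incoming arrows to K: K <- -2M - 3N - 5 no longer applies, and K = -6.
F = 2K - N - 2M  [with K=-6, N=3, M=0]  = -15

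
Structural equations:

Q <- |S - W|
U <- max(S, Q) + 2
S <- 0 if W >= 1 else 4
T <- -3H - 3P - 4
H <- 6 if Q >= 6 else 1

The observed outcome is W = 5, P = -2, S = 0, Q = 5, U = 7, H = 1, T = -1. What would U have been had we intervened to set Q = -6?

Intervening sets Q = -6 and removes its equation (Q <- |S - W|).
S = 0 if W >= 1 else 4  [with W=5]  = 0
U = max(S, Q) + 2  [with S=0, Q=-6]  = 2

2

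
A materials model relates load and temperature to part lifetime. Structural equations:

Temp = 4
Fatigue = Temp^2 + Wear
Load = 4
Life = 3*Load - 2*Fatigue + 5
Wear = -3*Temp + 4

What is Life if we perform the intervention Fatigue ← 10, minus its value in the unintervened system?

-4

Intervening sets Fatigue = 10 and removes its equation (Fatigue = Temp^2 + Wear).
Life = 3*Load - 2*Fatigue + 5  [with Load=4, Fatigue=10]  = -3
Without intervention: Wear = -3*Temp + 4  [with Temp=4]  = -8; Fatigue = Temp^2 + Wear  [with Temp=4, Wear=-8]  = 8; Life = 3*Load - 2*Fatigue + 5  [with Load=4, Fatigue=8]  = 1.
Change = -3 − 1 = -4.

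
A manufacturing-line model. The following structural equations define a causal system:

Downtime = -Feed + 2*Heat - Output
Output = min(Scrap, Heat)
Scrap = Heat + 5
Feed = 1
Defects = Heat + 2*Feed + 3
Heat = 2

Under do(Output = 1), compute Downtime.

The intervention breaks the incoming arrows to Output: Output = min(Scrap, Heat) no longer applies, and Output = 1.
Downtime = -Feed + 2*Heat - Output  [with Feed=1, Heat=2, Output=1]  = 2

2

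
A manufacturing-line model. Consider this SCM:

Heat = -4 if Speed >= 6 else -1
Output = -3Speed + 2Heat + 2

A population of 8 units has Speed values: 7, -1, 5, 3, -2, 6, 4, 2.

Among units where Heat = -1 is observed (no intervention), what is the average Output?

-5.5

Observing Heat=-1 restricts to units where Heat's equation naturally yields -1: Speed ∈ {-1, 5, 3, -2, 4, 2}. In that subpopulation Output = 3, -15, -9, 6, -12, -6, mean -5.5.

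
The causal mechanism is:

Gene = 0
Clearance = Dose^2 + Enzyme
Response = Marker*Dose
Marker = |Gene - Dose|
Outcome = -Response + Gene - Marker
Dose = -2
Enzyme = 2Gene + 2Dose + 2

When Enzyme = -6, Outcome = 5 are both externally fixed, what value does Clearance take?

-2

Under do(Enzyme = -6, Outcome = 5), each intervened variable's structural equation is replaced by its fixed value.
Clearance = Dose^2 + Enzyme  [with Dose=-2, Enzyme=-6]  = -2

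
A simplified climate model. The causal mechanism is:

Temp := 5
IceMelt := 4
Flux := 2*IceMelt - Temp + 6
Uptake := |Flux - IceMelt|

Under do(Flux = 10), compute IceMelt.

4

Under do(Flux=10), the mechanism Flux := 2*IceMelt - Temp + 6 is discarded; Flux is fixed at 10.
Since IceMelt is not a descendant of the intervened variable, it is unaffected.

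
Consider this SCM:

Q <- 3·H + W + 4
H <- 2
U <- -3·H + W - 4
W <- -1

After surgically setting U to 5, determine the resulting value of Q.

The intervention breaks the incoming arrows to U: U <- -3·H + W - 4 no longer applies, and U = 5.
Q is not downstream of the intervention, so its value is determined by the original equations.
Q = 3·H + W + 4  [with H=2, W=-1]  = 9

9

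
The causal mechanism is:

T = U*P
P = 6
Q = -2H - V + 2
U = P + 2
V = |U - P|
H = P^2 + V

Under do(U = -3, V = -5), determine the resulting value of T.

-18

Under do(U = -3, V = -5), each intervened variable's structural equation is replaced by its fixed value.
T = U*P  [with U=-3, P=6]  = -18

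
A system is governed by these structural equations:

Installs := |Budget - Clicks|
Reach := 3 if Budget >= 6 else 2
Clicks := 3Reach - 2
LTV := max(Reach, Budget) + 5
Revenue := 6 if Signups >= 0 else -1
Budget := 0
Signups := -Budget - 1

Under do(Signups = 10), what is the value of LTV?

Under do(Signups=10), the mechanism Signups := -Budget - 1 is discarded; Signups is fixed at 10.
Since LTV is not a descendant of the intervened variable, it is unaffected.
Reach = 3 if Budget >= 6 else 2  [with Budget=0]  = 2
LTV = max(Reach, Budget) + 5  [with Reach=2, Budget=0]  = 7

7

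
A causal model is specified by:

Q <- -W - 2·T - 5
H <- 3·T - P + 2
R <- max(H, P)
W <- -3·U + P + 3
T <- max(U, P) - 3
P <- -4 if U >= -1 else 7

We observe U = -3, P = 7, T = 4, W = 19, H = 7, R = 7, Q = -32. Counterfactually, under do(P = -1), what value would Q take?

-8

Under do(P=-1), the mechanism P <- -4 if U >= -1 else 7 is discarded; P is fixed at -1.
T = max(U, P) - 3  [with U=-3, P=-1]  = -4
W = -3·U + P + 3  [with U=-3, P=-1]  = 11
Q = -W - 2·T - 5  [with W=11, T=-4]  = -8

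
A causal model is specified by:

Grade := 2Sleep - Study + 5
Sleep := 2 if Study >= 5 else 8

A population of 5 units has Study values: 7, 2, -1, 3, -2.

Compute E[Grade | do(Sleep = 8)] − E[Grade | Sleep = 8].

-1.3

The intervention sets Sleep=8 in all 5 units regardless of Study. Recomputing Grade per unit gives 14, 19, 22, 18, 23; average 19.2.
E[Grade|Sleep=8] averages over only the 4 units with Sleep=8 (Study = 2, -1, 3, -2): Grade = 19, 22, 18, 23, mean 20.5.
Difference = 19.2 − 20.5 = -1.3.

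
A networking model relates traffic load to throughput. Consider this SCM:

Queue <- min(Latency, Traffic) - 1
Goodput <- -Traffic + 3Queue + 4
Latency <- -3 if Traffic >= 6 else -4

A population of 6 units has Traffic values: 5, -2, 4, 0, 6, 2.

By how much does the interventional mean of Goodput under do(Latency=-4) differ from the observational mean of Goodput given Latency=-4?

Every unit gets Latency=-4 under the intervention. Goodput values become -16, -9, -15, -11, -17, -13; E[Goodput|do(Latency=-4)] = -13.5.
Conditioning on Latency=-4 selects the 5 unit(s) with Traffic ∈ {5, -2, 4, 0, 2}. Their Goodput values: -16, -9, -15, -11, -13. Mean = -12.8.
Difference = -13.5 − (-12.8) = -0.7.

-0.7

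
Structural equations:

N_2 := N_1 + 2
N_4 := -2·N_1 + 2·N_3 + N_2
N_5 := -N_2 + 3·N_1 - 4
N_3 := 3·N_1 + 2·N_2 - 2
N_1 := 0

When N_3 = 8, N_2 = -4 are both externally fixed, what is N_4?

The joint intervention fixes N_3 = 8, N_2 = -4, removing each variable's own equation.
N_4 = -2·N_1 + 2·N_3 + N_2  [with N_1=0, N_3=8, N_2=-4]  = 12

12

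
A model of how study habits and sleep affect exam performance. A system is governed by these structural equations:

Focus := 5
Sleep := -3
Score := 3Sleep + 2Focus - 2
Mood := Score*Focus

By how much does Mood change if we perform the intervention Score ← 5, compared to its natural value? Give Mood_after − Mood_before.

30

The intervention breaks the incoming arrows to Score: Score := 3Sleep + 2Focus - 2 no longer applies, and Score = 5.
Mood = Score*Focus  [with Score=5, Focus=5]  = 25
Without intervention: Score = 3Sleep + 2Focus - 2  [with Sleep=-3, Focus=5]  = -1; Mood = Score*Focus  [with Score=-1, Focus=5]  = -5.
Change = 25 − (-5) = 30.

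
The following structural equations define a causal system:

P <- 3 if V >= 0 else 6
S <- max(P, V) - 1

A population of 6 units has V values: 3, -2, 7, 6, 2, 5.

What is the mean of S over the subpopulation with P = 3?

Observing P=3 restricts to units where P's equation naturally yields 3: V ∈ {3, 7, 6, 2, 5}. In that subpopulation S = 2, 6, 5, 2, 4, mean 3.8.

3.8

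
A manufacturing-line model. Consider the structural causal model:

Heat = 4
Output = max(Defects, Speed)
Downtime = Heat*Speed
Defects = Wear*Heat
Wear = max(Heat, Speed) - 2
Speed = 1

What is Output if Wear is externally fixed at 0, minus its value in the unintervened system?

-7

do(Wear=0) replaces the equation Wear = max(Heat, Speed) - 2 with the constant Wear = 0.
Defects = Wear*Heat  [with Wear=0, Heat=4]  = 0
Output = max(Defects, Speed)  [with Defects=0, Speed=1]  = 1
Without intervention: Wear = max(Heat, Speed) - 2  [with Heat=4, Speed=1]  = 2; Defects = Wear*Heat  [with Wear=2, Heat=4]  = 8; Output = max(Defects, Speed)  [with Defects=8, Speed=1]  = 8.
Change = 1 − 8 = -7.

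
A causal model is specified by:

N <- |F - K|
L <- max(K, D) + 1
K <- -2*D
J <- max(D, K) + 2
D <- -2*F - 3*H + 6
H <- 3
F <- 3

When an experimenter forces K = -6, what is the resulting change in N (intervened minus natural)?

The intervention breaks the incoming arrows to K: K <- -2*D no longer applies, and K = -6.
N = |F - K|  [with F=3, K=-6]  = 9
Without intervention: D = -2*F - 3*H + 6  [with F=3, H=3]  = -9; K = -2*D  [with D=-9]  = 18; N = |F - K|  [with F=3, K=18]  = 15.
Change = 9 − 15 = -6.

-6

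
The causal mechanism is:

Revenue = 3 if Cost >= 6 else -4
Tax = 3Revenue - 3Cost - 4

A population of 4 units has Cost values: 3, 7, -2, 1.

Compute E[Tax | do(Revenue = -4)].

Under do(Revenue=-4), Revenue's equation is replaced by Revenue=-4 for every unit. Per-unit Tax: -25, -37, -10, -19. Mean = -22.75.

-22.75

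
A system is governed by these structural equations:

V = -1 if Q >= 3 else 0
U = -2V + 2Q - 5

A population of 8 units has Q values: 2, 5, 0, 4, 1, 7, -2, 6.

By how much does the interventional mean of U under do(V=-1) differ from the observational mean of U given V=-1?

Every unit gets V=-1 under the intervention. U values become 1, 7, -3, 5, -1, 11, -7, 9; E[U|do(V=-1)] = 2.75.
E[U|V=-1] averages over only the 4 units with V=-1 (Q = 5, 4, 7, 6): U = 7, 5, 11, 9, mean 8.
Difference = 2.75 − 8 = -5.25.

-5.25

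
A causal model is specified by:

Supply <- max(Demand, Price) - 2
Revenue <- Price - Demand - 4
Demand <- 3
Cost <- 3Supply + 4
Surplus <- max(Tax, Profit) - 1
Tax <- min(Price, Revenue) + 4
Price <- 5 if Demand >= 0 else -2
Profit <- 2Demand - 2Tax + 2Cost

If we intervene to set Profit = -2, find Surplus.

do(Profit=-2) replaces the equation Profit <- 2Demand - 2Tax + 2Cost with the constant Profit = -2.
Price = 5 if Demand >= 0 else -2  [with Demand=3]  = 5
Revenue = Price - Demand - 4  [with Price=5, Demand=3]  = -2
Tax = min(Price, Revenue) + 4  [with Price=5, Revenue=-2]  = 2
Surplus = max(Tax, Profit) - 1  [with Tax=2, Profit=-2]  = 1

1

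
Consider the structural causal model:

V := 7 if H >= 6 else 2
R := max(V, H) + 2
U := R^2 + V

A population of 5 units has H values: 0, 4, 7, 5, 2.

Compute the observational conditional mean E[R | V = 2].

5.25

Observing V=2 restricts to units where V's equation naturally yields 2: H ∈ {0, 4, 5, 2}. In that subpopulation R = 4, 6, 7, 4, mean 5.25.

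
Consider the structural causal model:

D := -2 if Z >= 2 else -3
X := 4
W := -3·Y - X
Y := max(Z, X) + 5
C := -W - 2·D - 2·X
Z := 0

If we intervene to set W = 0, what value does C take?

-2

The intervention breaks the incoming arrows to W: W := -3·Y - X no longer applies, and W = 0.
D = -2 if Z >= 2 else -3  [with Z=0]  = -3
C = -W - 2·D - 2·X  [with W=0, D=-3, X=4]  = -2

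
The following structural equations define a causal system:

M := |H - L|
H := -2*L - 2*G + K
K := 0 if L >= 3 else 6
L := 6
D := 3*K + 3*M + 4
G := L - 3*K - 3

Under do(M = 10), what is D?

34

The intervention breaks the incoming arrows to M: M := |H - L| no longer applies, and M = 10.
K = 0 if L >= 3 else 6  [with L=6]  = 0
D = 3*K + 3*M + 4  [with K=0, M=10]  = 34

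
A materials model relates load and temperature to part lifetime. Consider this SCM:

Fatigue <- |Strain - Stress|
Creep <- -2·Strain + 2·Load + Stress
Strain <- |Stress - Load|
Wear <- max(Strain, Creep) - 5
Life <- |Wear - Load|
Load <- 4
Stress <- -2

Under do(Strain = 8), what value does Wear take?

do(Strain=8) replaces the equation Strain <- |Stress - Load| with the constant Strain = 8.
Creep = -2·Strain + 2·Load + Stress  [with Strain=8, Load=4, Stress=-2]  = -10
Wear = max(Strain, Creep) - 5  [with Strain=8, Creep=-10]  = 3

3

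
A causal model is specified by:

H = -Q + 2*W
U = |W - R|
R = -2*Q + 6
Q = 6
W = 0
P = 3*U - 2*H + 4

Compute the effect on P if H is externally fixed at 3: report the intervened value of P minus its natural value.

Under do(H=3), the mechanism H = -Q + 2*W is discarded; H is fixed at 3.
R = -2*Q + 6  [with Q=6]  = -6
U = |W - R|  [with W=0, R=-6]  = 6
P = 3*U - 2*H + 4  [with U=6, H=3]  = 16
Without intervention: R = -2*Q + 6  [with Q=6]  = -6; H = -Q + 2*W  [with Q=6, W=0]  = -6; U = |W - R|  [with W=0, R=-6]  = 6; P = 3*U - 2*H + 4  [with U=6, H=-6]  = 34.
Change = 16 − 34 = -18.

-18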